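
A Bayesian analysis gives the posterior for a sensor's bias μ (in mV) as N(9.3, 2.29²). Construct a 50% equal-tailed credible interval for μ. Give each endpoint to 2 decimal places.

The posterior is symmetric, so the 50% equal-tailed interval is μ = 9.3 ± z·2.29 with z = 0.674.
Half-width: 0.674 × 2.29 = 1.54.
9.3 − 1.54 = 7.76; 9.3 + 1.54 = 10.84.

[7.76, 10.84]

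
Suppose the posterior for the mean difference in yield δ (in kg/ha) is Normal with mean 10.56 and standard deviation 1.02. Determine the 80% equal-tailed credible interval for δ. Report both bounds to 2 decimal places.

The posterior is symmetric, so the 80% equal-tailed interval is δ = 10.56 ± z·1.02 with z = 1.282.
Half-width: 1.282 × 1.02 = 1.31.
10.56 − 1.31 = 9.25; 10.56 + 1.31 = 11.87.

[9.25, 11.87]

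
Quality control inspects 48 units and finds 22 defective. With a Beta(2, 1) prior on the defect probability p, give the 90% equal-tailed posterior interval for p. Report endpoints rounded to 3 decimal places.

Posterior: Beta(2+22, 1+26) = Beta(24, 27).
Equal-tailed 90% interval: the 0.05 and 0.95 quantiles of Beta(24, 27).
Posterior mean ≈ 0.471, SD ≈ 0.069; a Normal approximation gives roughly [0.357, 0.584].
Exact: F⁻¹(0.05) = 0.357; F⁻¹(0.95) = 0.585.

[0.357, 0.585]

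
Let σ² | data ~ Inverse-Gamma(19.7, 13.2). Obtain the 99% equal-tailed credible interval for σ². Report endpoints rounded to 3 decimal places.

Inverse-Gamma(19.7, 13.2) quantiles: F⁻¹(0.005) and F⁻¹(0.995).
Equivalently, 1/σ² ~ Gamma(19.7, rate = 13.2); invert its 0.995 and 0.005 quantiles.
Posterior mean ≈ 0.706, SD ≈ 0.168; a Normal approximation gives roughly [0.274, 1.138].
Exact: lower = 0.400; upper = 1.302.

[0.400, 1.302]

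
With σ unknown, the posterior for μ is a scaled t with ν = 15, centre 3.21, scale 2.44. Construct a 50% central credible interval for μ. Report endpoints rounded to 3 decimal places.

[1.523, 4.897]

The t_15 distribution is symmetric; the 50% interval is 3.21 ± t·2.44 with t_{0.75,15} = 0.691.
Half-width: 0.691 × 2.44 = 1.687.
3.21 − 1.687 = 1.523; 3.21 + 1.687 = 4.897.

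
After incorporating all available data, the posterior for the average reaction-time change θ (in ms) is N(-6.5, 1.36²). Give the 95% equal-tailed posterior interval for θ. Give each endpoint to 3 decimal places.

The posterior is symmetric, so the 95% equal-tailed interval is θ = -6.5 ± z·1.36 with z = 1.960.
Half-width: 1.960 × 1.36 = 2.666.
-6.5 − 2.666 = -9.166; -6.5 + 2.666 = -3.834.

[-9.166, -3.834]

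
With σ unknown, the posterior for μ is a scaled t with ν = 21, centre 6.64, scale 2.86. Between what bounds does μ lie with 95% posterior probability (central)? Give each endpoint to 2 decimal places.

The t_21 distribution is symmetric; the 95% interval is 6.64 ± t·2.86 with t_{0.975,21} = 2.080.
Half-width: 2.080 × 2.86 = 5.95.
6.64 − 5.95 = 0.69; 6.64 + 5.95 = 12.59.

[0.69, 12.59]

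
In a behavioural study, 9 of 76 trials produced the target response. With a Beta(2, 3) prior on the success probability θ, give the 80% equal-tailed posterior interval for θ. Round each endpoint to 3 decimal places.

Posterior: Beta(2+9, 3+67) = Beta(11, 70).
Equal-tailed 80% interval: the 0.1 and 0.9 quantiles of Beta(11, 70).
Posterior mean ≈ 0.136, SD ≈ 0.038; a Normal approximation gives roughly [0.087, 0.184].
Exact: F⁻¹(0.1) = 0.089; F⁻¹(0.9) = 0.186.

[0.089, 0.186]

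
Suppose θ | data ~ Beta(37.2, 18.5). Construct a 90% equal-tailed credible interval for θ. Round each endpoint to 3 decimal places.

[0.562, 0.767]

Posterior: Beta(37.2, 18.5).
Equal-tailed 90% interval: the 0.05 and 0.95 quantiles of Beta(37.2, 18.5).
Posterior mean ≈ 0.668, SD ≈ 0.063; a Normal approximation gives roughly [0.565, 0.771].
Exact: F⁻¹(0.05) = 0.562; F⁻¹(0.95) = 0.767.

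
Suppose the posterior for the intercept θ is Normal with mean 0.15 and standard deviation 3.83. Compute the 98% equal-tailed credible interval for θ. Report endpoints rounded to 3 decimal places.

The posterior is symmetric, so the 98% equal-tailed interval is θ = 0.15 ± z·3.83 with z = 2.326.
Half-width: 2.326 × 3.83 = 8.910.
0.15 − 8.910 = -8.760; 0.15 + 8.910 = 9.060.

[-8.760, 9.060]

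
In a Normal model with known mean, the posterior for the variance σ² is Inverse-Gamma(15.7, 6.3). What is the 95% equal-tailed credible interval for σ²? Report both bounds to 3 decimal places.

Inverse-Gamma(15.7, 6.3) quantiles: F⁻¹(0.025) and F⁻¹(0.975).
Equivalently, 1/σ² ~ Gamma(15.7, rate = 6.3); invert its 0.975 and 0.025 quantiles.
Posterior mean ≈ 0.429, SD ≈ 0.116; a Normal approximation gives roughly [0.202, 0.656].
Exact: lower = 0.259; upper = 0.706.

[0.259, 0.706]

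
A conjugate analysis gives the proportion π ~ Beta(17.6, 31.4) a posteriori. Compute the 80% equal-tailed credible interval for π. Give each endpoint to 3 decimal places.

[0.273, 0.448]

Posterior: Beta(17.6, 31.4).
Equal-tailed 80% interval: the 0.1 and 0.9 quantiles of Beta(17.6, 31.4).
Posterior mean ≈ 0.359, SD ≈ 0.068; a Normal approximation gives roughly [0.272, 0.446].
Exact: F⁻¹(0.1) = 0.273; F⁻¹(0.9) = 0.448.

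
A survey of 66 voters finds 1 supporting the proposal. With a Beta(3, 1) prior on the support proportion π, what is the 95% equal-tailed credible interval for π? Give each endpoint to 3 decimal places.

Posterior: Beta(3+1, 1+65) = Beta(4, 66).
Equal-tailed 95% interval: the 0.025 and 0.975 quantiles of Beta(4, 66).
Posterior mean ≈ 0.057, SD ≈ 0.028; a Normal approximation gives roughly [0.003, 0.111].
Exact: F⁻¹(0.025) = 0.016; F⁻¹(0.975) = 0.122.

[0.016, 0.122]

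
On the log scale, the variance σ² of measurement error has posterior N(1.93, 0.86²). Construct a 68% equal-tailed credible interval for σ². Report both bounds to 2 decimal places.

On the log scale the 68% interval is 1.93 ± 0.994 × 0.86 = [1.0748, 2.7852].
Exponentiate: [e^1.0748, e^2.7852] = [2.93, 16.20].

[2.93, 16.20]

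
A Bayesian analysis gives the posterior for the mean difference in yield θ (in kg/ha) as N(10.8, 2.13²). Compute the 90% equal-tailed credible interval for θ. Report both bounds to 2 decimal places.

The posterior is symmetric, so the 90% equal-tailed interval is θ = 10.8 ± z·2.13 with z = 1.645.
Half-width: 1.645 × 2.13 = 3.50.
10.8 − 3.50 = 7.30; 10.8 + 3.50 = 14.30.

[7.30, 14.30]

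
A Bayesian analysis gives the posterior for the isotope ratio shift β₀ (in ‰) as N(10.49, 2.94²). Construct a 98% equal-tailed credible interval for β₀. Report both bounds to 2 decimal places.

The posterior is symmetric, so the 98% equal-tailed interval is β₀ = 10.49 ± z·2.94 with z = 2.326.
Half-width: 2.326 × 2.94 = 6.84.
10.49 − 6.84 = 3.65; 10.49 + 6.84 = 17.33.

[3.65, 17.33]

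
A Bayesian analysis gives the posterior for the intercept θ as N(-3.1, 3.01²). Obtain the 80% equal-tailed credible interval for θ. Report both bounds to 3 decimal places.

[-6.957, 0.757]

The posterior is symmetric, so the 80% equal-tailed interval is θ = -3.1 ± z·3.01 with z = 1.282.
Half-width: 1.282 × 3.01 = 3.857.
-3.1 − 3.857 = -6.957; -3.1 + 3.857 = 0.757.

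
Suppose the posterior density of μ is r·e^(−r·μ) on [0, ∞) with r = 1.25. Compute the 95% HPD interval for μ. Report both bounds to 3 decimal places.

The exponential density is strictly decreasing on [0, ∞), so the HPD interval is anchored at 0: [0, q] with P(μ ≤ q) = 0.95.
q = −ln(1 − 0.95) / 1.25 = 2.9957 / 1.25 = 2.397.

[0.000, 2.397]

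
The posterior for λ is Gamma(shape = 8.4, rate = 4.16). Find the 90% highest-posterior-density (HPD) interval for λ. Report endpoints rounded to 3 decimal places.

The posterior is unimodal and skewed, so the HPD interval has equal density at both endpoints and is the shortest 90% interval.
Solving f(0.901) = f(3.099) with F(3.099) − F(0.901) = 0.90 gives [0.901, 3.099].
For comparison, the equal-tailed interval is [1.025, 3.285]; the HPD is narrower and shifted toward the mode.

[0.901, 3.099]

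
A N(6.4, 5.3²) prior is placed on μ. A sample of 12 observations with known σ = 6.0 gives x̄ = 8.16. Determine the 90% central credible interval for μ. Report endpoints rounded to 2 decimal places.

Posterior precision = 1/5.3² + 12/6.0² = 0.0356 + 0.3333 = 0.3689, so posterior SD = 1.6464.
Posterior mean = (6.4/5.3² + 12·8.16/6.0²) / 0.3689 = 7.9902.
Interval: 7.9902 ± 1.645 × 1.6464 → [5.28, 10.70].

[5.28, 10.70]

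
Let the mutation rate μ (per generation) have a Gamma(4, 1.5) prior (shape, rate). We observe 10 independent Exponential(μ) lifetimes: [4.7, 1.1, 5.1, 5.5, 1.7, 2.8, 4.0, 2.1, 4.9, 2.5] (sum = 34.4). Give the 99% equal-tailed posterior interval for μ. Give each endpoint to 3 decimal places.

Posterior: Gamma(4+10, 1.5+34.4) = Gamma(14, 35.9) (shape, rate).
Equal-tailed 99% interval: Gamma(14, 35.9) quantiles at 0.005 and 0.995.
Posterior mean ≈ 0.390, SD ≈ 0.104; a Normal approximation gives roughly [0.122, 0.658].
Exact: lower = 0.174; upper = 0.710.

[0.174, 0.710]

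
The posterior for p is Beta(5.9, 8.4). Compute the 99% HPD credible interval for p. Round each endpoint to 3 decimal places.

The posterior is unimodal and skewed, so the HPD interval has equal density at both endpoints and is the shortest 99% interval.
Solving f(0.123) = f(0.730) with F(0.730) − F(0.123) = 0.99 gives [0.123, 0.730].
For comparison, the equal-tailed interval is [0.130, 0.738]; the HPD is narrower and shifted toward the mode.

[0.123, 0.730]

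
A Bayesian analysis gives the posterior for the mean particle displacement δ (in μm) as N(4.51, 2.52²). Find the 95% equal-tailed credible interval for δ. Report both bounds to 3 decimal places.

The posterior is symmetric, so the 95% equal-tailed interval is δ = 4.51 ± z·2.52 with z = 1.960.
Half-width: 1.960 × 2.52 = 4.939.
4.51 − 4.939 = -0.429; 4.51 + 4.939 = 9.449.

[-0.429, 9.449]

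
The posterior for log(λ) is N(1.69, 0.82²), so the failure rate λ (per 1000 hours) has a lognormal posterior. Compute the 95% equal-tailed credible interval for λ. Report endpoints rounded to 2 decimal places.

On the log scale the 95% interval is 1.69 ± 1.960 × 0.82 = [0.0828, 3.2972].
Exponentiate: [e^0.0828, e^3.2972] = [1.09, 27.04].

[1.09, 27.04]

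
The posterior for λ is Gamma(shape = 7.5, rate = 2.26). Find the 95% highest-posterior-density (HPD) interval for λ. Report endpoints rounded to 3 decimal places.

The posterior is unimodal and skewed, so the HPD interval has equal density at both endpoints and is the shortest 95% interval.
Solving f(1.176) = f(5.730) with F(5.730) − F(1.176) = 0.95 gives [1.176, 5.730].
For comparison, the equal-tailed interval is [1.385, 6.082]; the HPD is narrower and shifted toward the mode.

[1.176, 5.730]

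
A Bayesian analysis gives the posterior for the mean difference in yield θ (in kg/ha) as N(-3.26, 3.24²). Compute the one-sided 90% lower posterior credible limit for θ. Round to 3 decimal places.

Need L with P(θ ≥ L) = 0.90: L = -3.26 − z_{0.1}·3.24.
z = 1.282; L = -3.26 − 1.282 × 3.24 = -7.412.

-7.412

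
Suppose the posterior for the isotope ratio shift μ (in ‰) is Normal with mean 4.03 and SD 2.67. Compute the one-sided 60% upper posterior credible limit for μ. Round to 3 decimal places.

4.706

Need U with P(μ ≤ U) = 0.60: U = 4.03 + z_{0.4}·2.67.
z = 0.253; U = 4.03 + 0.253 × 2.67 = 4.706.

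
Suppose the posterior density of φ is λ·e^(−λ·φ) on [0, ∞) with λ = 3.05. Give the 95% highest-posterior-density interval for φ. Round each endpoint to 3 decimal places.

The exponential density is strictly decreasing on [0, ∞), so the HPD interval is anchored at 0: [0, q] with P(φ ≤ q) = 0.95.
q = −ln(1 − 0.95) / 3.05 = 2.9957 / 3.05 = 0.982.

[0.000, 0.982]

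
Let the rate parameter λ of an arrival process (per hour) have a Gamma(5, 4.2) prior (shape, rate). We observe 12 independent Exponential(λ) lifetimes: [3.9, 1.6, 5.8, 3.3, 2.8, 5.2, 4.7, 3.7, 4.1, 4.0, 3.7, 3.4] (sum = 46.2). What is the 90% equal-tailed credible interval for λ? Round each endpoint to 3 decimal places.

[0.215, 0.482]

Posterior: Gamma(5+12, 4.2+46.2) = Gamma(17, 50.4) (shape, rate).
Equal-tailed 90% interval: Gamma(17, 50.4) quantiles at 0.05 and 0.95.
Posterior mean ≈ 0.337, SD ≈ 0.082; a Normal approximation gives roughly [0.203, 0.472].
Exact: lower = 0.215; upper = 0.482.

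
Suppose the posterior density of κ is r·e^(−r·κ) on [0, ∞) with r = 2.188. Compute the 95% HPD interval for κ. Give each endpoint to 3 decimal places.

The exponential density is strictly decreasing on [0, ∞), so the HPD interval is anchored at 0: [0, q] with P(κ ≤ q) = 0.95.
q = −ln(1 − 0.95) / 2.188 = 2.9957 / 2.188 = 1.369.

[0.000, 1.369]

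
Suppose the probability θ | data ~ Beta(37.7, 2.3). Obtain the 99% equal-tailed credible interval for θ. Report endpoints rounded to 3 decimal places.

[0.812, 0.996]

Posterior: Beta(37.7, 2.3).
Equal-tailed 99% interval: the 0.005 and 0.995 quantiles of Beta(37.7, 2.3).
Posterior mean ≈ 0.943, SD ≈ 0.036; a Normal approximation gives roughly [0.849, 1.036].
Exact: F⁻¹(0.005) = 0.812; F⁻¹(0.995) = 0.996.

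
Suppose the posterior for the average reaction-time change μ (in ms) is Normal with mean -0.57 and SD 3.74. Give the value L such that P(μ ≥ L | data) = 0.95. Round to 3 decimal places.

Need L with P(μ ≥ L) = 0.95: L = -0.57 − z_{0.05}·3.74.
z = 1.645; L = -0.57 − 1.645 × 3.74 = -6.722.

-6.722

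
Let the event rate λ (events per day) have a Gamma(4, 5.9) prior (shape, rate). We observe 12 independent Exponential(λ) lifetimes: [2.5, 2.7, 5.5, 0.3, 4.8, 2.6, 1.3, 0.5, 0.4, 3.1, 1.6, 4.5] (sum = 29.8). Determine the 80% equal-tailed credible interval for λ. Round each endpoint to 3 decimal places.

Posterior: Gamma(4+12, 5.9+29.8) = Gamma(16, 35.7) (shape, rate).
Equal-tailed 80% interval: Gamma(16, 35.7) quantiles at 0.1 and 0.9.
Posterior mean ≈ 0.448, SD ≈ 0.112; a Normal approximation gives roughly [0.305, 0.592].
Exact: lower = 0.312; upper = 0.596.

[0.312, 0.596]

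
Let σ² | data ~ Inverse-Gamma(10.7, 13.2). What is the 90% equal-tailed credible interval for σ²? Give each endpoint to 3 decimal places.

[0.796, 2.220]

Inverse-Gamma(10.7, 13.2) quantiles: F⁻¹(0.05) and F⁻¹(0.95).
Equivalently, 1/σ² ~ Gamma(10.7, rate = 13.2); invert its 0.95 and 0.05 quantiles.
Posterior mean ≈ 1.361, SD ≈ 0.461; a Normal approximation gives roughly [0.602, 2.120].
Exact: lower = 0.796; upper = 2.220.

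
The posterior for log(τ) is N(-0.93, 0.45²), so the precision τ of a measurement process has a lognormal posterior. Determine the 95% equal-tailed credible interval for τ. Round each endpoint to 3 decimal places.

On the log scale the 95% interval is -0.93 ± 1.960 × 0.45 = [-1.8120, -0.0480].
Exponentiate: [e^-1.8120, e^-0.0480] = [0.163, 0.953].

[0.163, 0.953]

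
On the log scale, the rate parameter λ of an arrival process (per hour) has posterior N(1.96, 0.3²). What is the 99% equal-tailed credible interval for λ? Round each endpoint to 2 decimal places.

On the log scale the 99% interval is 1.96 ± 2.576 × 0.3 = [1.1873, 2.7327].
Exponentiate: [e^1.1873, e^2.7327] = [3.28, 15.38].

[3.28, 15.38]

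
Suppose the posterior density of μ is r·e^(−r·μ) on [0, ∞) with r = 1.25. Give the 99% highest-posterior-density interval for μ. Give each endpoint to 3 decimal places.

[0.000, 3.684]

The exponential density is strictly decreasing on [0, ∞), so the HPD interval is anchored at 0: [0, q] with P(μ ≤ q) = 0.99.
q = −ln(1 − 0.99) / 1.25 = 4.6052 / 1.25 = 3.684.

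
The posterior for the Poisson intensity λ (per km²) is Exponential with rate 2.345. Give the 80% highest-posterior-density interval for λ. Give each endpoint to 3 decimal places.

The exponential density is strictly decreasing on [0, ∞), so the HPD interval is anchored at 0: [0, q] with P(λ ≤ q) = 0.80.
q = −ln(1 − 0.80) / 2.345 = 1.6094 / 2.345 = 0.686.

[0.000, 0.686]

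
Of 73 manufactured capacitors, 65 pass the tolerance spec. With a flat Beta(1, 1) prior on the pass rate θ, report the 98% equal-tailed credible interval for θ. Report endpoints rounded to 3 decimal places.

[0.780, 0.951]

Posterior: Beta(1+65, 1+8) = Beta(66, 9).
Equal-tailed 98% interval: the 0.01 and 0.99 quantiles of Beta(66, 9).
Posterior mean ≈ 0.880, SD ≈ 0.037; a Normal approximation gives roughly [0.793, 0.967].
Exact: F⁻¹(0.01) = 0.780; F⁻¹(0.99) = 0.951.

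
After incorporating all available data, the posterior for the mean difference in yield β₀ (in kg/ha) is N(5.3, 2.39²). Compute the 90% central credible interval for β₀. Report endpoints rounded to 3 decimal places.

[1.369, 9.231]

The posterior is symmetric, so the 90% equal-tailed interval is β₀ = 5.3 ± z·2.39 with z = 1.645.
Half-width: 1.645 × 2.39 = 3.931.
5.3 − 3.931 = 1.369; 5.3 + 3.931 = 9.231.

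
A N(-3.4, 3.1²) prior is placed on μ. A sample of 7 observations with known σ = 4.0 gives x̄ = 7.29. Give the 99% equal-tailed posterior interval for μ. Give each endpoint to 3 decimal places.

[1.736, 8.736]

Posterior precision = 1/3.1² + 7/4.0² = 0.1041 + 0.4375 = 0.5416, so posterior SD = 1.3589.
Posterior mean = (-3.4/3.1² + 7·7.29/4.0²) / 0.5416 = 5.2360.
Interval: 5.2360 ± 2.576 × 1.3589 → [1.736, 8.736].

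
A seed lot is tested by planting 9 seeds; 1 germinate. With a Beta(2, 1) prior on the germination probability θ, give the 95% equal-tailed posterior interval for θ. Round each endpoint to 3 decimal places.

Posterior: Beta(2+1, 1+8) = Beta(3, 9).
Equal-tailed 95% interval: the 0.025 and 0.975 quantiles of Beta(3, 9).
Posterior mean ≈ 0.250, SD ≈ 0.120; a Normal approximation gives roughly [0.015, 0.485].
Exact: F⁻¹(0.025) = 0.060; F⁻¹(0.975) = 0.518.

[0.060, 0.518]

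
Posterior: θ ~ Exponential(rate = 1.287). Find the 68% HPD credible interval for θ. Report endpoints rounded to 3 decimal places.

The exponential density is strictly decreasing on [0, ∞), so the HPD interval is anchored at 0: [0, q] with P(θ ≤ q) = 0.68.
q = −ln(1 − 0.68) / 1.287 = 1.1394 / 1.287 = 0.885.

[0.000, 0.885]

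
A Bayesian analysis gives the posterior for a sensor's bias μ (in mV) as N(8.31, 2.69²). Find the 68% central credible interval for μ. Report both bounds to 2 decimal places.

[5.63, 10.99]

The posterior is symmetric, so the 68% equal-tailed interval is μ = 8.31 ± z·2.69 with z = 0.994.
Half-width: 0.994 × 2.69 = 2.68.
8.31 − 2.68 = 5.63; 8.31 + 2.68 = 10.99.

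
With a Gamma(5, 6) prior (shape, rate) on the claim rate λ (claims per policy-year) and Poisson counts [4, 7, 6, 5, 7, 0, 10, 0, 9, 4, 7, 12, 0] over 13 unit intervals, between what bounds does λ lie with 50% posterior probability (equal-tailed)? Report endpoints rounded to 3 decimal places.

Posterior: Gamma(5+71, 6+13) = Gamma(76, 19) (shape, rate).
Equal-tailed 50% interval: Gamma(76, 19) quantiles at 0.25 and 0.75.
Posterior mean ≈ 4.000, SD ≈ 0.459; a Normal approximation gives roughly [3.691, 4.309].
Exact: lower = 3.682; upper = 4.299.

[3.682, 4.299]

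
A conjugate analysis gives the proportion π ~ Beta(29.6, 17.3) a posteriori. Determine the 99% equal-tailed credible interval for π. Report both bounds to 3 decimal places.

[0.445, 0.797]

Posterior: Beta(29.6, 17.3).
Equal-tailed 99% interval: the 0.005 and 0.995 quantiles of Beta(29.6, 17.3).
Posterior mean ≈ 0.631, SD ≈ 0.070; a Normal approximation gives roughly [0.452, 0.811].
Exact: F⁻¹(0.005) = 0.445; F⁻¹(0.995) = 0.797.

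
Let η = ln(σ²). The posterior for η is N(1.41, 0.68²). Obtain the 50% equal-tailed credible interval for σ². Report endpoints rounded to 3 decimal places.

On the log scale the 50% interval is 1.41 ± 0.674 × 0.68 = [0.9513, 1.8687].
Exponentiate: [e^0.9513, e^1.8687] = [2.589, 6.480].

[2.589, 6.480]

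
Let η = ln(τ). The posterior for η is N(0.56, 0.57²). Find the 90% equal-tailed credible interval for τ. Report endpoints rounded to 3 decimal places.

On the log scale the 90% interval is 0.56 ± 1.645 × 0.57 = [-0.3776, 1.4976].
Exponentiate: [e^-0.3776, e^1.4976] = [0.686, 4.471].

[0.686, 4.471]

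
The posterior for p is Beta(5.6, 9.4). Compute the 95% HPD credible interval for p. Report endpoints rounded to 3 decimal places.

[0.146, 0.610]

The posterior is unimodal and skewed, so the HPD interval has equal density at both endpoints and is the shortest 95% interval.
Solving f(0.146) = f(0.610) with F(0.610) − F(0.146) = 0.95 gives [0.146, 0.610].
For comparison, the equal-tailed interval is [0.156, 0.622]; the HPD is narrower and shifted toward the mode.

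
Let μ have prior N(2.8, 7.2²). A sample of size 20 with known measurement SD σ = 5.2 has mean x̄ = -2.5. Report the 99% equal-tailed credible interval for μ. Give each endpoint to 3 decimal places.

[-5.322, 0.591]

Posterior precision = 1/7.2² + 20/5.2² = 0.0193 + 0.7396 = 0.7589, so posterior SD = 1.1479.
Posterior mean = (2.8/7.2² + 20·-2.5/5.2²) / 0.7589 = -2.3653.
Interval: -2.3653 ± 2.576 × 1.1479 → [-5.322, 0.591].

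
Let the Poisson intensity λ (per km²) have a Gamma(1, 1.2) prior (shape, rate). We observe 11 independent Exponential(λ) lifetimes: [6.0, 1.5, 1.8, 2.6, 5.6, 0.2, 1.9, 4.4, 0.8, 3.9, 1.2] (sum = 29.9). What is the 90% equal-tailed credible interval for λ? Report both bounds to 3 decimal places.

Posterior: Gamma(1+11, 1.2+29.9) = Gamma(12, 31.1) (shape, rate).
Equal-tailed 90% interval: Gamma(12, 31.1) quantiles at 0.05 and 0.95.
Posterior mean ≈ 0.386, SD ≈ 0.111; a Normal approximation gives roughly [0.203, 0.569].
Exact: lower = 0.223; upper = 0.585.

[0.223, 0.585]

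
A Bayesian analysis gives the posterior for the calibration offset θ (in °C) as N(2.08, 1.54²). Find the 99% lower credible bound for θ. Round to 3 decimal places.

-1.503

Need L with P(θ ≥ L) = 0.99: L = 2.08 − z_{0.01}·1.54.
z = 2.326; L = 2.08 − 2.326 × 1.54 = -1.503.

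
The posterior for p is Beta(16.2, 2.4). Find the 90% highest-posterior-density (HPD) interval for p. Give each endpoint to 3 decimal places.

[0.761, 0.986]

The posterior is unimodal and skewed, so the HPD interval has equal density at both endpoints and is the shortest 90% interval.
Solving f(0.761) = f(0.986) with F(0.986) − F(0.761) = 0.90 gives [0.761, 0.986].
For comparison, the equal-tailed interval is [0.727, 0.969]; the HPD is narrower and shifted toward the mode.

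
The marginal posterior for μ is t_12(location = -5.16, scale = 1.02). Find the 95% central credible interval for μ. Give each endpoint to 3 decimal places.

[-7.382, -2.938]

The t_12 distribution is symmetric; the 95% interval is -5.16 ± t·1.02 with t_{0.975,12} = 2.179.
Half-width: 2.179 × 1.02 = 2.222.
-5.16 − 2.222 = -7.382; -5.16 + 2.222 = -2.938.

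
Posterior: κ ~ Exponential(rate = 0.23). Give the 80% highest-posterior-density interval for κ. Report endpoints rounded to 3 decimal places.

The exponential density is strictly decreasing on [0, ∞), so the HPD interval is anchored at 0: [0, q] with P(κ ≤ q) = 0.80.
q = −ln(1 − 0.80) / 0.23 = 1.6094 / 0.23 = 6.998.

[0.000, 6.998]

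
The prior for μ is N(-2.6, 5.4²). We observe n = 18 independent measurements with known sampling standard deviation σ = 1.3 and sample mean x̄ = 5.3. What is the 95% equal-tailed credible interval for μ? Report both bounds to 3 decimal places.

Posterior precision = 1/5.4² + 18/1.3² = 0.0343 + 10.6509 = 10.6852, so posterior SD = 0.3059.
Posterior mean = (-2.6/5.4² + 18·5.3/1.3²) / 10.6852 = 5.2746.
Interval: 5.2746 ± 1.960 × 0.3059 → [4.675, 5.874].

[4.675, 5.874]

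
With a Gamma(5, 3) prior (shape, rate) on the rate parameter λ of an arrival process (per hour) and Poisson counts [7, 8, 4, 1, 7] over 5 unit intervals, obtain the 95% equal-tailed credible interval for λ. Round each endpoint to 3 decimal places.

Posterior: Gamma(5+27, 3+5) = Gamma(32, 8) (shape, rate).
Equal-tailed 95% interval: Gamma(32, 8) quantiles at 0.025 and 0.975.
Posterior mean ≈ 4.000, SD ≈ 0.707; a Normal approximation gives roughly [2.614, 5.386].
Exact: lower = 2.736; upper = 5.500.

[2.736, 5.500]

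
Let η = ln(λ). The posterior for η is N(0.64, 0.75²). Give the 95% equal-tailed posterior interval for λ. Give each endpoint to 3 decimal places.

[0.436, 8.248]

On the log scale the 95% interval is 0.64 ± 1.960 × 0.75 = [-0.8300, 2.1100].
Exponentiate: [e^-0.8300, e^2.1100] = [0.436, 8.248].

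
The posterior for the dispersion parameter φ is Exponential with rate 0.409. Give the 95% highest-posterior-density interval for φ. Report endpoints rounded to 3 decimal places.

[0.000, 7.325]

The exponential density is strictly decreasing on [0, ∞), so the HPD interval is anchored at 0: [0, q] with P(φ ≤ q) = 0.95.
q = −ln(1 − 0.95) / 0.409 = 2.9957 / 0.409 = 7.325.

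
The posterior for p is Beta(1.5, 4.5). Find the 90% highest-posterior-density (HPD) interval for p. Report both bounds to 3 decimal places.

[0.005, 0.487]

The posterior is unimodal and skewed, so the HPD interval has equal density at both endpoints and is the shortest 90% interval.
Solving f(0.005) = f(0.487) with F(0.487) − F(0.005) = 0.90 gives [0.005, 0.487].
For comparison, the equal-tailed interval is [0.036, 0.563]; the HPD is narrower and shifted toward the mode.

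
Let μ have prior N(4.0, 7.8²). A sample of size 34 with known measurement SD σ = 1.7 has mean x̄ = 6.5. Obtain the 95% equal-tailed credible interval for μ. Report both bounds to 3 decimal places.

[5.925, 7.068]

Posterior precision = 1/7.8² + 34/1.7² = 0.0164 + 11.7647 = 11.7811, so posterior SD = 0.2913.
Posterior mean = (4.0/7.8² + 34·6.5/1.7²) / 11.7811 = 6.4965.
Interval: 6.4965 ± 1.960 × 0.2913 → [5.925, 7.068].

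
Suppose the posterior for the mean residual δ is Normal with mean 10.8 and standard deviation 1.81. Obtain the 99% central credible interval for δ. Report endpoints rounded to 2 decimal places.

[6.14, 15.46]

The posterior is symmetric, so the 99% equal-tailed interval is δ = 10.8 ± z·1.81 with z = 2.576.
Half-width: 2.576 × 1.81 = 4.66.
10.8 − 4.66 = 6.14; 10.8 + 4.66 = 15.46.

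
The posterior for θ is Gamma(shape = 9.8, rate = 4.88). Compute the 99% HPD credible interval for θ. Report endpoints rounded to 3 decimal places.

[0.647, 3.875]

The posterior is unimodal and skewed, so the HPD interval has equal density at both endpoints and is the shortest 99% interval.
Solving f(0.647) = f(3.875) with F(3.875) − F(0.647) = 0.99 gives [0.647, 3.875].
For comparison, the equal-tailed interval is [0.737, 4.040]; the HPD is narrower and shifted toward the mode.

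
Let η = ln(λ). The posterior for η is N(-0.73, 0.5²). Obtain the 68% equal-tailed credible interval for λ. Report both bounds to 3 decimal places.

[0.293, 0.792]

On the log scale the 68% interval is -0.73 ± 0.994 × 0.5 = [-1.2272, -0.2328].
Exponentiate: [e^-1.2272, e^-0.2328] = [0.293, 0.792].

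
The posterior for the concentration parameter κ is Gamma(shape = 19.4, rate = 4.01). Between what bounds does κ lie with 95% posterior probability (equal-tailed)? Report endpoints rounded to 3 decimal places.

[2.930, 7.216]

Posterior: Gamma(shape 19.4, rate 4.01).
Equal-tailed 95% interval: Gamma(19.4, 4.01) quantiles at 0.025 and 0.975.
Posterior mean ≈ 4.838, SD ≈ 1.098; a Normal approximation gives roughly [2.685, 6.991].
Exact: lower = 2.930; upper = 7.216.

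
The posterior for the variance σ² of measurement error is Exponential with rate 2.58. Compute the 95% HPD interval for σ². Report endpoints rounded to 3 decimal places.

[0.000, 1.161]

The exponential density is strictly decreasing on [0, ∞), so the HPD interval is anchored at 0: [0, q] with P(σ² ≤ q) = 0.95.
q = −ln(1 − 0.95) / 2.58 = 2.9957 / 2.58 = 1.161.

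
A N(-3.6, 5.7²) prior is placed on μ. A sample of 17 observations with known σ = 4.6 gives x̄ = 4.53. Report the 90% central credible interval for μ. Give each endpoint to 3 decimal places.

[2.429, 6.031]

Posterior precision = 1/5.7² + 17/4.6² = 0.0308 + 0.8034 = 0.8342, so posterior SD = 1.0949.
Posterior mean = (-3.6/5.7² + 17·4.53/4.6²) / 0.8342 = 4.2300.
Interval: 4.2300 ± 1.645 × 1.0949 → [2.429, 6.031].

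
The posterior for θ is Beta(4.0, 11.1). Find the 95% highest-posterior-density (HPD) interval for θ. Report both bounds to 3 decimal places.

The posterior is unimodal and skewed, so the HPD interval has equal density at both endpoints and is the shortest 95% interval.
Solving f(0.067) = f(0.480) with F(0.480) − F(0.067) = 0.95 gives [0.067, 0.480].
For comparison, the equal-tailed interval is [0.083, 0.505]; the HPD is narrower and shifted toward the mode.

[0.067, 0.480]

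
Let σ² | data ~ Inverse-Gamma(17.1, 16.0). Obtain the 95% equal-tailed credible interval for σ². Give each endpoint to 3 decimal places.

[0.613, 1.603]

Inverse-Gamma(17.1, 16.0) quantiles: F⁻¹(0.025) and F⁻¹(0.975).
Equivalently, 1/σ² ~ Gamma(17.1, rate = 16.0); invert its 0.975 and 0.025 quantiles.
Posterior mean ≈ 0.994, SD ≈ 0.256; a Normal approximation gives roughly [0.493, 1.495].
Exact: lower = 0.613; upper = 1.603.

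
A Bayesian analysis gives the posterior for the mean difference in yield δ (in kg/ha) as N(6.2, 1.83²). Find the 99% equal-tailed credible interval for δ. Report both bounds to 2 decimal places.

[1.49, 10.91]

The posterior is symmetric, so the 99% equal-tailed interval is δ = 6.2 ± z·1.83 with z = 2.576.
Half-width: 2.576 × 1.83 = 4.71.
6.2 − 4.71 = 1.49; 6.2 + 4.71 = 10.91.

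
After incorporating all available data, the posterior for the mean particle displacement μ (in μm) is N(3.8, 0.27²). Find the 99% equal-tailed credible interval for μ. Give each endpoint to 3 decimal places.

[3.105, 4.495]

The posterior is symmetric, so the 99% equal-tailed interval is μ = 3.8 ± z·0.27 with z = 2.576.
Half-width: 2.576 × 0.27 = 0.695.
3.8 − 0.695 = 3.105; 3.8 + 0.695 = 4.495.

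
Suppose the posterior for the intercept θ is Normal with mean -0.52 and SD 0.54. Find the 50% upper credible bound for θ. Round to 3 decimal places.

Need U with P(θ ≤ U) = 0.50: U = -0.52 + z_{0.5}·0.54.
z = 0.000; U = -0.52 + 0.000 × 0.54 = -0.520.

-0.520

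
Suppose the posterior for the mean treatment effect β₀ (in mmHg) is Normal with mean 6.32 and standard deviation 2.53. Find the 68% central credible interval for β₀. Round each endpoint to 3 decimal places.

[3.804, 8.836]

The posterior is symmetric, so the 68% equal-tailed interval is β₀ = 6.32 ± z·2.53 with z = 0.994.
Half-width: 0.994 × 2.53 = 2.516.
6.32 − 2.516 = 3.804; 6.32 + 2.516 = 8.836.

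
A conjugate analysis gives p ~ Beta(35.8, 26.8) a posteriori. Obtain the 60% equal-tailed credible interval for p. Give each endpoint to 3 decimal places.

[0.519, 0.625]

Posterior: Beta(35.8, 26.8).
Equal-tailed 60% interval: the 0.2 and 0.8 quantiles of Beta(35.8, 26.8).
Posterior mean ≈ 0.572, SD ≈ 0.062; a Normal approximation gives roughly [0.520, 0.624].
Exact: F⁻¹(0.2) = 0.519; F⁻¹(0.8) = 0.625.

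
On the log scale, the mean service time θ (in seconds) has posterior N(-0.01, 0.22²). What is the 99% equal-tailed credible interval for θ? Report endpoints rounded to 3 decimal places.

On the log scale the 99% interval is -0.01 ± 2.576 × 0.22 = [-0.5767, 0.5567].
Exponentiate: [e^-0.5767, e^0.5567] = [0.562, 1.745].

[0.562, 1.745]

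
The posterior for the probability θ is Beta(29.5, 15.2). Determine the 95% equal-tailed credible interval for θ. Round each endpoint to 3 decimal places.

[0.517, 0.790]

Posterior: Beta(29.5, 15.2).
Equal-tailed 95% interval: the 0.025 and 0.975 quantiles of Beta(29.5, 15.2).
Posterior mean ≈ 0.660, SD ≈ 0.070; a Normal approximation gives roughly [0.523, 0.797].
Exact: F⁻¹(0.025) = 0.517; F⁻¹(0.975) = 0.790.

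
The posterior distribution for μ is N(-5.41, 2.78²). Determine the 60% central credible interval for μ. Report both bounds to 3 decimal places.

[-7.750, -3.070]

The posterior is symmetric, so the 60% equal-tailed interval is μ = -5.41 ± z·2.78 with z = 0.842.
Half-width: 0.842 × 2.78 = 2.340.
-5.41 − 2.340 = -7.750; -5.41 + 2.340 = -3.070.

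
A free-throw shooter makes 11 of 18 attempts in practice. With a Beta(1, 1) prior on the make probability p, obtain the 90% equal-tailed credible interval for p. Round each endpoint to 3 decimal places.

[0.418, 0.770]

Posterior: Beta(1+11, 1+7) = Beta(12, 8).
Equal-tailed 90% interval: the 0.05 and 0.95 quantiles of Beta(12, 8).
Posterior mean ≈ 0.600, SD ≈ 0.107; a Normal approximation gives roughly [0.424, 0.776].
Exact: F⁻¹(0.05) = 0.418; F⁻¹(0.95) = 0.770.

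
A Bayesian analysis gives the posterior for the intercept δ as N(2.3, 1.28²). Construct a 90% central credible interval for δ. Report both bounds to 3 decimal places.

[0.195, 4.405]

The posterior is symmetric, so the 90% equal-tailed interval is δ = 2.3 ± z·1.28 with z = 1.645.
Half-width: 1.645 × 1.28 = 2.105.
2.3 − 2.105 = 0.195; 2.3 + 2.105 = 4.405.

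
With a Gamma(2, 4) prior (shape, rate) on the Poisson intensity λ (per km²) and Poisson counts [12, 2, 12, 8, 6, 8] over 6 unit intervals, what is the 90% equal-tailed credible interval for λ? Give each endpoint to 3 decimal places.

Posterior: Gamma(2+48, 4+6) = Gamma(50, 10) (shape, rate).
Equal-tailed 90% interval: Gamma(50, 10) quantiles at 0.05 and 0.95.
Posterior mean ≈ 5.000, SD ≈ 0.707; a Normal approximation gives roughly [3.837, 6.163].
Exact: lower = 3.896; upper = 6.217.

[3.896, 6.217]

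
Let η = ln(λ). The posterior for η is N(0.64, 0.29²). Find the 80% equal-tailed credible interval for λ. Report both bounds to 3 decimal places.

On the log scale the 80% interval is 0.64 ± 1.282 × 0.29 = [0.2684, 1.0116].
Exponentiate: [e^0.2684, e^1.0116] = [1.308, 2.750].

[1.308, 2.750]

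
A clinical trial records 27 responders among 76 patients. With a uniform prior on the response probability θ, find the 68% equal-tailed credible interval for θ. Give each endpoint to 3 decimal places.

Posterior: Beta(1+27, 1+49) = Beta(28, 50).
Equal-tailed 68% interval: the 0.16 and 0.84 quantiles of Beta(28, 50).
Posterior mean ≈ 0.359, SD ≈ 0.054; a Normal approximation gives roughly [0.305, 0.413].
Exact: F⁻¹(0.16) = 0.305; F⁻¹(0.84) = 0.413.

[0.305, 0.413]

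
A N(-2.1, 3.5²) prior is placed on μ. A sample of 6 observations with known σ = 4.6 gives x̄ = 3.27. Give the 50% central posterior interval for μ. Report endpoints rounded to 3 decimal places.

[0.953, 3.186]

Posterior precision = 1/3.5² + 6/4.6² = 0.0816 + 0.2836 = 0.3652, so posterior SD = 1.6548.
Posterior mean = (-2.1/3.5² + 6·3.27/4.6²) / 0.3652 = 2.0696.
Interval: 2.0696 ± 0.674 × 1.6548 → [0.953, 3.186].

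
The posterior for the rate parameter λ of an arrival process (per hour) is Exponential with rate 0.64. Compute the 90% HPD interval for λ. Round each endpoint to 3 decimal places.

[0.000, 3.598]

The exponential density is strictly decreasing on [0, ∞), so the HPD interval is anchored at 0: [0, q] with P(λ ≤ q) = 0.90.
q = −ln(1 − 0.90) / 0.64 = 2.3026 / 0.64 = 3.598.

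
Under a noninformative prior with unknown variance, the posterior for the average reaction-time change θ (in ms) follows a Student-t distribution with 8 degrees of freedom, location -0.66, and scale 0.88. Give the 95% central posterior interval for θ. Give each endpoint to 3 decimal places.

[-2.689, 1.369]

The t_8 distribution is symmetric; the 95% interval is -0.66 ± t·0.88 with t_{0.975,8} = 2.306.
Half-width: 2.306 × 0.88 = 2.029.
-0.66 − 2.029 = -2.689; -0.66 + 2.029 = 1.369.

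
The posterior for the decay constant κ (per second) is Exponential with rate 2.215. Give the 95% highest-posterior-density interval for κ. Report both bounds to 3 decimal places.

[0.000, 1.352]

The exponential density is strictly decreasing on [0, ∞), so the HPD interval is anchored at 0: [0, q] with P(κ ≤ q) = 0.95.
q = −ln(1 − 0.95) / 2.215 = 2.9957 / 2.215 = 1.352.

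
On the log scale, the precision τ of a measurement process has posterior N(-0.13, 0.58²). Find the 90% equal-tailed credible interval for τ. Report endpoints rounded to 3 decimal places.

[0.338, 2.280]

On the log scale the 90% interval is -0.13 ± 1.645 × 0.58 = [-1.0840, 0.8240].
Exponentiate: [e^-1.0840, e^0.8240] = [0.338, 2.280].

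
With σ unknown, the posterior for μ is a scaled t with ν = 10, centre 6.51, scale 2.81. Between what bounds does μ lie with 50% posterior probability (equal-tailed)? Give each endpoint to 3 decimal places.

The t_10 distribution is symmetric; the 50% interval is 6.51 ± t·2.81 with t_{0.75,10} = 0.700.
Half-width: 0.700 × 2.81 = 1.966.
6.51 − 1.966 = 4.544; 6.51 + 1.966 = 8.476.

[4.544, 8.476]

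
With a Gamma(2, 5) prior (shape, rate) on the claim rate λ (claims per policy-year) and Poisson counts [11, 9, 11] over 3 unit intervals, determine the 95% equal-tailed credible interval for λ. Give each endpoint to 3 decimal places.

[2.839, 5.647]

Posterior: Gamma(2+31, 5+3) = Gamma(33, 8) (shape, rate).
Equal-tailed 95% interval: Gamma(33, 8) quantiles at 0.025 and 0.975.
Posterior mean ≈ 4.125, SD ≈ 0.718; a Normal approximation gives roughly [2.718, 5.532].
Exact: lower = 2.839; upper = 5.647.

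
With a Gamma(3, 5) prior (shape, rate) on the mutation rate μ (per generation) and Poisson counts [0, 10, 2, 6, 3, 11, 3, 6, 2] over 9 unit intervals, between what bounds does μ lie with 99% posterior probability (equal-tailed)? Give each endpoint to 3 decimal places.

[2.172, 4.667]

Posterior: Gamma(3+43, 5+9) = Gamma(46, 14) (shape, rate).
Equal-tailed 99% interval: Gamma(46, 14) quantiles at 0.005 and 0.995.
Posterior mean ≈ 3.286, SD ≈ 0.484; a Normal approximation gives roughly [2.038, 4.534].
Exact: lower = 2.172; upper = 4.667.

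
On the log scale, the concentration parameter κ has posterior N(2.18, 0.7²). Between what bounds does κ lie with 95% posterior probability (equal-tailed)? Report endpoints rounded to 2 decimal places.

[2.24, 34.88]

On the log scale the 95% interval is 2.18 ± 1.960 × 0.7 = [0.8080, 3.5520].
Exponentiate: [e^0.8080, e^3.5520] = [2.24, 34.88].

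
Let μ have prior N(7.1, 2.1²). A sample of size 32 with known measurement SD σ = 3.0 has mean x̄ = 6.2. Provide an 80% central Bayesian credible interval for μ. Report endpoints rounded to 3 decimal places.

Posterior precision = 1/2.1² + 32/3.0² = 0.2268 + 3.5556 = 3.7823, so posterior SD = 0.5142.
Posterior mean = (7.1/2.1² + 32·6.2/3.0²) / 3.7823 = 6.2540.
Interval: 6.2540 ± 1.282 × 0.5142 → [5.595, 6.913].

[5.595, 6.913]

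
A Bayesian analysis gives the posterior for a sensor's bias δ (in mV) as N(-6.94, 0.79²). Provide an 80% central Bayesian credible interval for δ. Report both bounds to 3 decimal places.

The posterior is symmetric, so the 80% equal-tailed interval is δ = -6.94 ± z·0.79 with z = 1.282.
Half-width: 1.282 × 0.79 = 1.012.
-6.94 − 1.012 = -7.952; -6.94 + 1.012 = -5.928.

[-7.952, -5.928]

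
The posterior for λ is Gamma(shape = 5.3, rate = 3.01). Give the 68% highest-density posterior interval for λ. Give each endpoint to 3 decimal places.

[0.839, 2.245]

The posterior is unimodal and skewed, so the HPD interval has equal density at both endpoints and is the shortest 68% interval.
Solving f(0.839) = f(2.245) with F(2.245) − F(0.839) = 0.68 gives [0.839, 2.245].
For comparison, the equal-tailed interval is [1.024, 2.497]; the HPD is narrower and shifted toward the mode.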